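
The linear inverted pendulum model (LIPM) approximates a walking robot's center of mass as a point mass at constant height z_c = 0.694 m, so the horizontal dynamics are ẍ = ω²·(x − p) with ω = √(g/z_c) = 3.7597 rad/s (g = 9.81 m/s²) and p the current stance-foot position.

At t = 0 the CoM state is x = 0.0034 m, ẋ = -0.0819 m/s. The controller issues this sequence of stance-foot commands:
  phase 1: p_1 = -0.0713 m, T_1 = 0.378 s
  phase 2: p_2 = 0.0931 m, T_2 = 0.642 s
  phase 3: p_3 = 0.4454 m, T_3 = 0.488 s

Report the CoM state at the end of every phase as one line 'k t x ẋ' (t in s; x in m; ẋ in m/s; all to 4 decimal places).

phase 1: p=-0.0713, T=0.378, ωT=1.421167, cosh=2.191691, sinh=1.950259; start (x,ẋ)=(0.003400, -0.081900) → end (x,ẋ)=(0.049936, 0.368230)
phase 2: p=0.0931, T=0.642, ωT=2.413727, cosh=5.632510, sinh=5.543029; start (x,ẋ)=(0.049936, 0.368230) → end (x,ẋ)=(0.392867, 1.174506)
phase 3: p=0.4454, T=0.488, ωT=1.834734, cosh=3.211561, sinh=3.051905; start (x,ẋ)=(0.392867, 1.174506) → end (x,ẋ)=(1.230083, 3.169223)

1 0.3780 0.0499 0.3682
2 1.0200 0.3929 1.1745
3 1.5080 1.2301 3.1692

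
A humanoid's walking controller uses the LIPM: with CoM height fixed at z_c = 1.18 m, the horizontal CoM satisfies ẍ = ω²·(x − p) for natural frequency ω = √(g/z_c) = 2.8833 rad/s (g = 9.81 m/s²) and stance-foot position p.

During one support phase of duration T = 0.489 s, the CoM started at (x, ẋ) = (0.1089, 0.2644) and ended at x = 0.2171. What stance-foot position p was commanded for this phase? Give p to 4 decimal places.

ωT = 2.8833·0.489 = 1.409934; cosh(ωT) = 2.169922, sinh(ωT) = 1.925762
x(T) = p + (x₀−p)·cosh(ωT) + (ẋ₀/ω)·sinh(ωT) ⇒ p·(1 − cosh) = x(T) − x₀·cosh − (ẋ₀/ω)·sinh
numerator   = 0.2171 − (0.1089)·2.169922 − (0.2644/2.8833)·1.925762 = -0.195798
denominator = 1 − 2.169922 = -1.169922
p = -0.195798 / -1.169922 = 0.1674

p = 0.1674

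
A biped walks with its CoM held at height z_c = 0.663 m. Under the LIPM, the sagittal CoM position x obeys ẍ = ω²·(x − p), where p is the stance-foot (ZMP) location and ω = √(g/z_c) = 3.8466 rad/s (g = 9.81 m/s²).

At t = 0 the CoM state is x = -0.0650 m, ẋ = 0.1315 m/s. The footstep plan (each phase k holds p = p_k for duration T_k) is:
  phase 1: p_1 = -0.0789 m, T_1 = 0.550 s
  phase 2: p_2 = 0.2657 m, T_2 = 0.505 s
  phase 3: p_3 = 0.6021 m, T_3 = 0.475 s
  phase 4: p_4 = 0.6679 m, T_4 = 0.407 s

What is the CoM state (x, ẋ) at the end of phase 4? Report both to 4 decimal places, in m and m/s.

x = 1.1243, ẋ = 1.8584

phase 1: p=-0.0789, T=0.550, ωT=2.115630, cosh=4.207684, sinh=4.087126; start (x,ẋ)=(-0.065000, 0.131500) → end (x,ẋ)=(0.119309, 0.771840)
phase 2: p=0.2657, T=0.505, ωT=1.942533, cosh=3.559870, sinh=3.416530; start (x,ẋ)=(0.119309, 0.771840) → end (x,ẋ)=(0.430113, 0.823781)
phase 3: p=0.6021, T=0.475, ωT=1.827135, cosh=3.188463, sinh=3.027589; start (x,ẋ)=(0.430113, 0.823781) → end (x,ẋ)=(0.702108, 0.623644)
phase 4: p=0.6679, T=0.407, ωT=1.565566, cosh=2.497177, sinh=2.288207; start (x,ẋ)=(0.702108, 0.623644) → end (x,ẋ)=(1.124307, 1.858443)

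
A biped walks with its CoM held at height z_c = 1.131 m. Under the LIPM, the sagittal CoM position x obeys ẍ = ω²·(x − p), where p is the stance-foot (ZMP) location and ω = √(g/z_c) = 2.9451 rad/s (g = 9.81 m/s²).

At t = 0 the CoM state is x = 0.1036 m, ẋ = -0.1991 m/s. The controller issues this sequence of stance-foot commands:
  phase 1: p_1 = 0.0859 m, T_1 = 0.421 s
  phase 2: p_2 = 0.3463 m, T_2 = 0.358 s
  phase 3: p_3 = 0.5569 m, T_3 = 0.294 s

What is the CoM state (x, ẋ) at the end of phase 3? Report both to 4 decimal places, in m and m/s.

x = -1.2314, ẋ = -4.9041

phase 1: p=0.0859, T=0.421, ωT=1.239887, cosh=1.872320, sinh=1.582903; start (x,ẋ)=(0.103600, -0.199100) → end (x,ẋ)=(0.012030, -0.290265)
phase 2: p=0.3463, T=0.358, ωT=1.054346, cosh=1.609259, sinh=1.260838; start (x,ẋ)=(0.012030, -0.290265) → end (x,ẋ)=(-0.315894, -1.708355)
phase 3: p=0.5569, T=0.294, ωT=0.865859, cosh=1.398869, sinh=0.978179; start (x,ẋ)=(-0.315894, -1.708355) → end (x,ẋ)=(-1.231433, -4.904140)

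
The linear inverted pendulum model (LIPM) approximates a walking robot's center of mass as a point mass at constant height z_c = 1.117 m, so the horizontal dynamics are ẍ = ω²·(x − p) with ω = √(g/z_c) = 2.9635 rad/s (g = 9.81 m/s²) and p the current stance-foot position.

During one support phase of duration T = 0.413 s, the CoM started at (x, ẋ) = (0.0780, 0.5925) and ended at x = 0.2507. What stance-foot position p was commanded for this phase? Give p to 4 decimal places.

p = 0.2407

ωT = 2.9635·0.413 = 1.223925; cosh(ωT) = 1.847292, sinh(ωT) = 1.553218
x(T) = p + (x₀−p)·cosh(ωT) + (ẋ₀/ω)·sinh(ωT) ⇒ p·(1 − cosh) = x(T) − x₀·cosh − (ẋ₀/ω)·sinh
numerator   = 0.2507 − (0.0780)·1.847292 − (0.5925/2.9635)·1.553218 = -0.203928
denominator = 1 − 1.847292 = -0.847292
p = -0.203928 / -0.847292 = 0.2407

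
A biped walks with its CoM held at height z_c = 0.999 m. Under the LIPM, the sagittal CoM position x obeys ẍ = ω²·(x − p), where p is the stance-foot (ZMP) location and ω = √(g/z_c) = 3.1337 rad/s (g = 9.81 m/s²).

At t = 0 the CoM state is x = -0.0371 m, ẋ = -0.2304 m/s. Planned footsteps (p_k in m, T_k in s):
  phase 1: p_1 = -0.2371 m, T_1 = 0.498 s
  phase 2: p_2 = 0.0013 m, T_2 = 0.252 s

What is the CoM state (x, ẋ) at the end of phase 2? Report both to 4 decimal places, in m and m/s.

x = 0.3609, ẋ = 1.3844

phase 1: p=-0.2371, T=0.498, ωT=1.560583, cosh=2.485804, sinh=2.275790; start (x,ẋ)=(-0.037100, -0.230400) → end (x,ẋ)=(0.092737, 0.853600)
phase 2: p=0.0013, T=0.252, ωT=0.789692, cosh=1.328352, sinh=0.874367; start (x,ẋ)=(0.092737, 0.853600) → end (x,ẋ)=(0.360933, 1.384419)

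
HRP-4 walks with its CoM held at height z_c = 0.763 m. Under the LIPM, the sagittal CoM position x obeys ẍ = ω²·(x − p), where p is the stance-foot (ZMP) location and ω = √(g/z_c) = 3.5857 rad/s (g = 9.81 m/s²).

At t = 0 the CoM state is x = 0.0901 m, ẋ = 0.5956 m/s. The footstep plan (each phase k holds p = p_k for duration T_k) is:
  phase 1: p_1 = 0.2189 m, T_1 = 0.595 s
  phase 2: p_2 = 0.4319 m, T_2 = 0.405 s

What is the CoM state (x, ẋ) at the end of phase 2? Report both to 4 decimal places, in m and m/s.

x = 0.6208, ẋ = 0.8854

phase 1: p=0.2189, T=0.595, ωT=2.133491, cosh=4.281361, sinh=4.162938; start (x,ẋ)=(0.090100, 0.595600) → end (x,ẋ)=(0.358942, 0.627375)
phase 2: p=0.4319, T=0.405, ωT=1.452209, cosh=2.253296, sinh=2.019244; start (x,ẋ)=(0.358942, 0.627375) → end (x,ẋ)=(0.620803, 0.885419)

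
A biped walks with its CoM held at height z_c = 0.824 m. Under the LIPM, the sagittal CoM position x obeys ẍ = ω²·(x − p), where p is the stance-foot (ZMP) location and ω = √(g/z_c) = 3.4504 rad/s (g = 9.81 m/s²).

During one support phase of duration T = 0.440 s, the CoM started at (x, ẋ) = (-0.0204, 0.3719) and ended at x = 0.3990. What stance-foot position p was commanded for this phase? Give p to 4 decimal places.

ωT = 3.4504·0.440 = 1.518176; cosh(ωT) = 2.391502, sinh(ωT) = 2.172391
x(T) = p + (x₀−p)·cosh(ωT) + (ẋ₀/ω)·sinh(ωT) ⇒ p·(1 − cosh) = x(T) − x₀·cosh − (ẋ₀/ω)·sinh
numerator   = 0.3990 − (-0.0204)·2.391502 − (0.3719/3.4504)·2.172391 = 0.213636
denominator = 1 − 2.391502 = -1.391502
p = 0.213636 / -1.391502 = -0.1535

p = -0.1535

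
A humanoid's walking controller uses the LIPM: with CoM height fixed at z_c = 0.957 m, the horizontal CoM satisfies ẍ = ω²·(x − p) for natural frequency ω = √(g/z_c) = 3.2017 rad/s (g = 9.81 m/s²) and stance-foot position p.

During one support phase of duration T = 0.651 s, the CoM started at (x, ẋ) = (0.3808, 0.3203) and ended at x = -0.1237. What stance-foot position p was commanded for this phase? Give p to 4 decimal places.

ωT = 3.2017·0.651 = 2.084307; cosh(ωT) = 4.081705, sinh(ωT) = 3.957311
x(T) = p + (x₀−p)·cosh(ωT) + (ẋ₀/ω)·sinh(ωT) ⇒ p·(1 − cosh) = x(T) − x₀·cosh − (ẋ₀/ω)·sinh
numerator   = -0.1237 − (0.3808)·4.081705 − (0.3203/3.2017)·3.957311 = -2.073905
denominator = 1 − 4.081705 = -3.081705
p = -2.073905 / -3.081705 = 0.6730

p = 0.6730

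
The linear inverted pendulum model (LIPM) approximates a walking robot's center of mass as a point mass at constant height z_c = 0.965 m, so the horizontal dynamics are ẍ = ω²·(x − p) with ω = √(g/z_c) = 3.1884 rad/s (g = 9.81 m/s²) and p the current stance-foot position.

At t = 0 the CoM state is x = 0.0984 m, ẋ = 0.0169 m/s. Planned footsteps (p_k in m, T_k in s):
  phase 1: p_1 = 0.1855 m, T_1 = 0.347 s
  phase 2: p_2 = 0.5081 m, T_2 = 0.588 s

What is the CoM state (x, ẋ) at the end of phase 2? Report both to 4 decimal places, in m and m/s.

x = -1.3767, ẋ = -5.8368

phase 1: p=0.1855, T=0.347, ωT=1.106375, cosh=1.677067, sinh=1.346311; start (x,ẋ)=(0.098400, 0.016900) → end (x,ẋ)=(0.046564, -0.345541)
phase 2: p=0.5081, T=0.588, ωT=1.874779, cosh=3.336384, sinh=3.182995; start (x,ẋ)=(0.046564, -0.345541) → end (x,ẋ)=(-1.376718, -5.836836)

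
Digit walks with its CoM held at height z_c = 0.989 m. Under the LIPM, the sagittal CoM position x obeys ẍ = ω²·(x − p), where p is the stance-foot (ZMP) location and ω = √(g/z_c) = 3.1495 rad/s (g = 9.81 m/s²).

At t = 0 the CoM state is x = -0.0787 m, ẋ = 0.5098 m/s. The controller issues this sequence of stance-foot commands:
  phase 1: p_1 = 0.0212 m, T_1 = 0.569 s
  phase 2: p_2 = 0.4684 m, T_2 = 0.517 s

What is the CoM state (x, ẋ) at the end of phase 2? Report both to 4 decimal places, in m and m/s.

x = 0.2284, ẋ = -0.4524

phase 1: p=0.0212, T=0.569, ωT=1.792065, cosh=3.084226, sinh=2.917610; start (x,ẋ)=(-0.078700, 0.509800) → end (x,ẋ)=(0.185351, 0.654356)
phase 2: p=0.4684, T=0.517, ωT=1.628292, cosh=2.645713, sinh=2.449449; start (x,ẋ)=(0.185351, 0.654356) → end (x,ẋ)=(0.228442, -0.452358)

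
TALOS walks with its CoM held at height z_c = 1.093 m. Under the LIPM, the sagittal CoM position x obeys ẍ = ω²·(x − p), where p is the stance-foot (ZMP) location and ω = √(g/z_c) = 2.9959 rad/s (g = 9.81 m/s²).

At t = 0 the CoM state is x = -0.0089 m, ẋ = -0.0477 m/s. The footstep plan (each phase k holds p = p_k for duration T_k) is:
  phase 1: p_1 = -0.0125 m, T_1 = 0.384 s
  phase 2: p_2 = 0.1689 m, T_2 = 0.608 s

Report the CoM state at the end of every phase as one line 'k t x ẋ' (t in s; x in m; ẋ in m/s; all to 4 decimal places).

1 0.3840 -0.0289 -0.0676
2 0.9920 -0.5262 -1.9976

phase 1: p=-0.0125, T=0.384, ωT=1.150426, cosh=1.738020, sinh=1.421518; start (x,ẋ)=(-0.008900, -0.047700) → end (x,ẋ)=(-0.028876, -0.067572)
phase 2: p=0.1689, T=0.608, ωT=1.821507, cosh=3.171475, sinh=3.009693; start (x,ẋ)=(-0.028876, -0.067572) → end (x,ẋ)=(-0.526225, -1.997600)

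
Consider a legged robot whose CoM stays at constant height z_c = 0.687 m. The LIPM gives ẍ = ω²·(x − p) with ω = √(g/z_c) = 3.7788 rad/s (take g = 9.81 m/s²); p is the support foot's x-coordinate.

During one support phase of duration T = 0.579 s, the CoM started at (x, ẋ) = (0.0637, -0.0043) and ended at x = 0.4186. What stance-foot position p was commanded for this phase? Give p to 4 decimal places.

p = -0.0387

ωT = 3.7788·0.579 = 2.187925; cosh(ωT) = 4.514421, sinh(ωT) = 4.402272
x(T) = p + (x₀−p)·cosh(ωT) + (ẋ₀/ω)·sinh(ωT) ⇒ p·(1 − cosh) = x(T) − x₀·cosh − (ẋ₀/ω)·sinh
numerator   = 0.4186 − (0.0637)·4.514421 − (-0.0043/3.7788)·4.402272 = 0.136041
denominator = 1 − 4.514421 = -3.514421
p = 0.136041 / -3.514421 = -0.0387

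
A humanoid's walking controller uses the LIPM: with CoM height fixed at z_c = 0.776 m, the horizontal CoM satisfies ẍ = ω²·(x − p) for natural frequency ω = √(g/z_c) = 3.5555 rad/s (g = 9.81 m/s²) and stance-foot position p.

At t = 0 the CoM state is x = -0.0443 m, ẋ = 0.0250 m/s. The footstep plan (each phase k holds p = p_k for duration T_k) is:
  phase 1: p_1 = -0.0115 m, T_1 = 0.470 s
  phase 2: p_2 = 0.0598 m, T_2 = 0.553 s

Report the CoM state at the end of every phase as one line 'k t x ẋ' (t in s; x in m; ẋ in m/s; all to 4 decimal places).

1 0.4700 -0.0838 -0.2303
2 1.0230 -0.6898 -2.6261

phase 1: p=-0.0115, T=0.470, ωT=1.671085, cosh=2.752989, sinh=2.564946; start (x,ẋ)=(-0.044300, 0.025000) → end (x,ẋ)=(-0.083763, -0.230300)
phase 2: p=0.0598, T=0.553, ωT=1.966192, cosh=3.641704, sinh=3.501715; start (x,ẋ)=(-0.083763, -0.230300) → end (x,ẋ)=(-0.689830, -2.626094)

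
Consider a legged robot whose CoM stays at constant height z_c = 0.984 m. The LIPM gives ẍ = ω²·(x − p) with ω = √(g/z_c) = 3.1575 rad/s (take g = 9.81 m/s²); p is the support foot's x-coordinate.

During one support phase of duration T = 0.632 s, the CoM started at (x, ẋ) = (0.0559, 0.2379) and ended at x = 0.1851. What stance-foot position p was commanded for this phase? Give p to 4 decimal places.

p = 0.1079

ωT = 3.1575·0.632 = 1.995540; cosh(ωT) = 3.746057, sinh(ωT) = 3.610117
x(T) = p + (x₀−p)·cosh(ωT) + (ẋ₀/ω)·sinh(ωT) ⇒ p·(1 − cosh) = x(T) − x₀·cosh − (ẋ₀/ω)·sinh
numerator   = 0.1851 − (0.0559)·3.746057 − (0.2379/3.1575)·3.610117 = -0.296307
denominator = 1 − 3.746057 = -2.746057
p = -0.296307 / -2.746057 = 0.1079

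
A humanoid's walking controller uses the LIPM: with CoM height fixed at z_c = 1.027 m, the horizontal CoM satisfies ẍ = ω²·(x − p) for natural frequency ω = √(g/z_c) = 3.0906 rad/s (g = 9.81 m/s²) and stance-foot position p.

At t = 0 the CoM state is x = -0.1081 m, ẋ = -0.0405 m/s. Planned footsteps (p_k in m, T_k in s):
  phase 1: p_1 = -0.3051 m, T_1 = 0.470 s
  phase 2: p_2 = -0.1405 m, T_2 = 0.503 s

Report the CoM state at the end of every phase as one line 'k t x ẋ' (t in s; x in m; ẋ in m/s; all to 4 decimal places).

1 0.4700 0.1125 1.1386
2 0.9730 1.3179 4.5826

phase 1: p=-0.3051, T=0.470, ωT=1.452582, cosh=2.254051, sinh=2.020085; start (x,ẋ)=(-0.108100, -0.040500) → end (x,ẋ)=(0.112476, 1.138636)
phase 2: p=-0.1405, T=0.503, ωT=1.554572, cosh=2.472170, sinh=2.260890; start (x,ẋ)=(0.112476, 1.138636) → end (x,ẋ)=(1.317855, 4.582575)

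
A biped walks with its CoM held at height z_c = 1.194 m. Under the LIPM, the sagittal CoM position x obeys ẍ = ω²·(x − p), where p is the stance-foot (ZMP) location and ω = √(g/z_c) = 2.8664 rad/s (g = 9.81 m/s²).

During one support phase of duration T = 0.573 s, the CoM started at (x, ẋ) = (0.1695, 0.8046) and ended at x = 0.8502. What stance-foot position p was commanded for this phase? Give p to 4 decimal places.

ωT = 2.8664·0.573 = 1.642447; cosh(ωT) = 2.680653, sinh(ωT) = 2.487147
x(T) = p + (x₀−p)·cosh(ωT) + (ẋ₀/ω)·sinh(ωT) ⇒ p·(1 − cosh) = x(T) − x₀·cosh − (ẋ₀/ω)·sinh
numerator   = 0.8502 − (0.1695)·2.680653 − (0.8046/2.8664)·2.487147 = -0.302314
denominator = 1 − 2.680653 = -1.680653
p = -0.302314 / -1.680653 = 0.1799

p = 0.1799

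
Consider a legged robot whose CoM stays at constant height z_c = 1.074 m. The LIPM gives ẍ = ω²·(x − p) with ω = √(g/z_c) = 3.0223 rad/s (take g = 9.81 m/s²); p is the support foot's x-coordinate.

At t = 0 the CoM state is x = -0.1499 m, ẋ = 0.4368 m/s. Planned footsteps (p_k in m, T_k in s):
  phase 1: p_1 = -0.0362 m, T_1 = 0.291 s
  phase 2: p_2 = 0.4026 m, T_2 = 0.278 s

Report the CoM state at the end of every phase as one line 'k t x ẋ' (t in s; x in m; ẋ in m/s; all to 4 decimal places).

1 0.2910 -0.0526 0.2742
2 0.5690 -0.1375 -0.9201

phase 1: p=-0.0362, T=0.291, ωT=0.879489, cosh=1.412332, sinh=0.997337; start (x,ẋ)=(-0.149900, 0.436800) → end (x,ẋ)=(-0.052641, 0.274186)
phase 2: p=0.4026, T=0.278, ωT=0.840199, cosh=1.374227, sinh=0.942602; start (x,ẋ)=(-0.052641, 0.274186) → end (x,ẋ)=(-0.137491, -0.920110)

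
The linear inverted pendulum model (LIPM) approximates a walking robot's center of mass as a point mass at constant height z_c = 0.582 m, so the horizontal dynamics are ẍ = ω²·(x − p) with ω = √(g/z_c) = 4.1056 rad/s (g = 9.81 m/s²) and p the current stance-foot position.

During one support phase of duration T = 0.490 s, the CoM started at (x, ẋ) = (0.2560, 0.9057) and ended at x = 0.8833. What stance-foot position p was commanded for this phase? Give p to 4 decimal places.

ωT = 4.1056·0.490 = 2.011744; cosh(ωT) = 3.805050, sinh(ωT) = 3.671295
x(T) = p + (x₀−p)·cosh(ωT) + (ẋ₀/ω)·sinh(ωT) ⇒ p·(1 − cosh) = x(T) − x₀·cosh − (ẋ₀/ω)·sinh
numerator   = 0.8833 − (0.2560)·3.805050 − (0.9057/4.1056)·3.671295 = -0.900685
denominator = 1 − 3.805050 = -2.805050
p = -0.900685 / -2.805050 = 0.3211

p = 0.3211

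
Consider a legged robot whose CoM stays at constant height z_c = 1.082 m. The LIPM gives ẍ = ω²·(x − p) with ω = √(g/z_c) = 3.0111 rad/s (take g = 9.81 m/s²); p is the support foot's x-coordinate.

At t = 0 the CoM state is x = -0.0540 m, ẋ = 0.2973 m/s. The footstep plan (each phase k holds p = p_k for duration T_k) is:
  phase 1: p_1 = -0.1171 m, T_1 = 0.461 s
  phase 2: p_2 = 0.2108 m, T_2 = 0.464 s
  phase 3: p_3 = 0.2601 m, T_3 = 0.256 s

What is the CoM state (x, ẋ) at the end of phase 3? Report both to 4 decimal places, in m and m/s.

phase 1: p=-0.1171, T=0.461, ωT=1.388117, cosh=2.128421, sinh=1.878876; start (x,ẋ)=(-0.054000, 0.297300) → end (x,ẋ)=(0.202714, 0.989767)
phase 2: p=0.2108, T=0.464, ωT=1.397150, cosh=2.145481, sinh=1.898180; start (x,ẋ)=(0.202714, 0.989767) → end (x,ẋ)=(0.817394, 2.077307)
phase 3: p=0.2601, T=0.256, ωT=0.770842, cosh=1.312104, sinh=0.849481; start (x,ẋ)=(0.817394, 2.077307) → end (x,ẋ)=(1.577370, 4.151130)

x = 1.5774, ẋ = 4.1511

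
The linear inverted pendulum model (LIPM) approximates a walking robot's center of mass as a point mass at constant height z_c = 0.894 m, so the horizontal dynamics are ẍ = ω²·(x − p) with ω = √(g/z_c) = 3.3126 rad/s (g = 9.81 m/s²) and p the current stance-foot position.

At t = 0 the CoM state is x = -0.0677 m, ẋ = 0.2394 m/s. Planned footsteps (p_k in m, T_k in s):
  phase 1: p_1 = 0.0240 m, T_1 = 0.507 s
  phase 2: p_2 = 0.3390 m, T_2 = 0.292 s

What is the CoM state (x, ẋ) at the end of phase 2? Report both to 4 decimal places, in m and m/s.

phase 1: p=0.0240, T=0.507, ωT=1.679488, cosh=2.774640, sinh=2.588171; start (x,ẋ)=(-0.067700, 0.239400) → end (x,ẋ)=(-0.043389, -0.121948)
phase 2: p=0.3390, T=0.292, ωT=0.967279, cosh=1.505446, sinh=1.125331; start (x,ẋ)=(-0.043389, -0.121948) → end (x,ẋ)=(-0.278093, -1.609043)

x = -0.2781, ẋ = -1.6090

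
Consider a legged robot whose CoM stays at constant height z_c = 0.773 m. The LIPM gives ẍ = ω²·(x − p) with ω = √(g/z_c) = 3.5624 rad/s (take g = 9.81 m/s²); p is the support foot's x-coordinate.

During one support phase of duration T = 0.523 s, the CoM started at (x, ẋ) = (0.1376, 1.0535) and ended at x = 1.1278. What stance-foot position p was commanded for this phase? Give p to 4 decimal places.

ωT = 3.5624·0.523 = 1.863135; cosh(ωT) = 3.299547, sinh(ωT) = 3.144361
x(T) = p + (x₀−p)·cosh(ωT) + (ẋ₀/ω)·sinh(ωT) ⇒ p·(1 − cosh) = x(T) − x₀·cosh − (ẋ₀/ω)·sinh
numerator   = 1.1278 − (0.1376)·3.299547 − (1.0535/3.5624)·3.144361 = -0.256092
denominator = 1 − 3.299547 = -2.299547
p = -0.256092 / -2.299547 = 0.1114

p = 0.1114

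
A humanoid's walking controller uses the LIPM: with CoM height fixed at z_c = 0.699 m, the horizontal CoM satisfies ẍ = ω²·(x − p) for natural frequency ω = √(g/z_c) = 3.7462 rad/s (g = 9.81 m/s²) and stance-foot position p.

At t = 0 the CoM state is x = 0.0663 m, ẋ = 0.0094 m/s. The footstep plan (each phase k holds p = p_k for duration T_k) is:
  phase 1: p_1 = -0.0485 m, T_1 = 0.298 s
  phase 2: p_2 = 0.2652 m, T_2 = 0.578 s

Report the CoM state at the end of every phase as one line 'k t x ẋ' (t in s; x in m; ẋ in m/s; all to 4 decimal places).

phase 1: p=-0.0485, T=0.298, ωT=1.116368, cosh=1.690604, sinh=1.363137; start (x,ẋ)=(0.066300, 0.009400) → end (x,ẋ)=(0.149002, 0.602128)
phase 2: p=0.2652, T=0.578, ωT=2.165304, cosh=4.415982, sinh=4.301266; start (x,ẋ)=(0.149002, 0.602128) → end (x,ẋ)=(0.443414, 0.786636)

1 0.2980 0.1490 0.6021
2 0.8760 0.4434 0.7866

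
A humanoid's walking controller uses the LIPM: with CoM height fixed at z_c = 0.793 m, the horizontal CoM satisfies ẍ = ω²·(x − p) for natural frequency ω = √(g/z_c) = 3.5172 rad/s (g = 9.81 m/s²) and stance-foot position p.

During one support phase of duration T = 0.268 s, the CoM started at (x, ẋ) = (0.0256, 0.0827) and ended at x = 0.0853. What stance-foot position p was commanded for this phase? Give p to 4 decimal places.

p = -0.0457

ωT = 3.5172·0.268 = 0.942610; cosh(ωT) = 1.478140, sinh(ωT) = 1.088530
x(T) = p + (x₀−p)·cosh(ωT) + (ẋ₀/ω)·sinh(ωT) ⇒ p·(1 − cosh) = x(T) − x₀·cosh − (ẋ₀/ω)·sinh
numerator   = 0.0853 − (0.0256)·1.478140 − (0.0827/3.5172)·1.088530 = 0.021865
denominator = 1 − 1.478140 = -0.478140
p = 0.021865 / -0.478140 = -0.0457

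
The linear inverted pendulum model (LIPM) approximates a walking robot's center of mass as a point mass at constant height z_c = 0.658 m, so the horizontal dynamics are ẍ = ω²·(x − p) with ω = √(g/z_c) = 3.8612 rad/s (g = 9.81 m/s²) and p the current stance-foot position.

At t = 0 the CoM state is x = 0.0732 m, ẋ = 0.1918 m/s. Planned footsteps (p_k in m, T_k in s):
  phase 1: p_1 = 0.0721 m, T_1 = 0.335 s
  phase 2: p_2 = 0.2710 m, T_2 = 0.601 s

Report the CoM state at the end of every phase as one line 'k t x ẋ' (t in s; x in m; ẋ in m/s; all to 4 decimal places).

1 0.3350 0.1580 0.3831
2 0.9360 0.1903 -0.2311

phase 1: p=0.0721, T=0.335, ωT=1.293502, cosh=1.959920, sinh=1.685611; start (x,ẋ)=(0.073200, 0.191800) → end (x,ẋ)=(0.157986, 0.383072)
phase 2: p=0.2710, T=0.601, ωT=2.320581, cosh=5.139903, sinh=5.041687; start (x,ẋ)=(0.157986, 0.383072) → end (x,ẋ)=(0.190310, -0.231078)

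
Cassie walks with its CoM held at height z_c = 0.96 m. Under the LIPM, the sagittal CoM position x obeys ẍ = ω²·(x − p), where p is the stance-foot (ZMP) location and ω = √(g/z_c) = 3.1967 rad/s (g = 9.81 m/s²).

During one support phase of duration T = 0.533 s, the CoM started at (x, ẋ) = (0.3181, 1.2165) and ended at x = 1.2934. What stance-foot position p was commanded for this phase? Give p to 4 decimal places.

ωT = 3.1967·0.533 = 1.703841; cosh(ωT) = 2.838498, sinh(ωT) = 2.656515
x(T) = p + (x₀−p)·cosh(ωT) + (ẋ₀/ω)·sinh(ωT) ⇒ p·(1 − cosh) = x(T) − x₀·cosh − (ẋ₀/ω)·sinh
numerator   = 1.2934 − (0.3181)·2.838498 − (1.2165/3.1967)·2.656515 = -0.620460
denominator = 1 − 2.838498 = -1.838498
p = -0.620460 / -1.838498 = 0.3375

p = 0.3375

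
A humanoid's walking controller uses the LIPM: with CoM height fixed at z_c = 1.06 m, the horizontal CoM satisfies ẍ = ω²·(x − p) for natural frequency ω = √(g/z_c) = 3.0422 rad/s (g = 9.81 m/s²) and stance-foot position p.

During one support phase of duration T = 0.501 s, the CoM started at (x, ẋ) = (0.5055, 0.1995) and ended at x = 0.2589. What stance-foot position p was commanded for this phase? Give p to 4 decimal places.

ωT = 3.0422·0.501 = 1.524142; cosh(ωT) = 2.404506, sinh(ωT) = 2.186698
x(T) = p + (x₀−p)·cosh(ωT) + (ẋ₀/ω)·sinh(ωT) ⇒ p·(1 − cosh) = x(T) − x₀·cosh − (ẋ₀/ω)·sinh
numerator   = 0.2589 − (0.5055)·2.404506 − (0.1995/3.0422)·2.186698 = -1.099976
denominator = 1 − 2.404506 = -1.404506
p = -1.099976 / -1.404506 = 0.7832

p = 0.7832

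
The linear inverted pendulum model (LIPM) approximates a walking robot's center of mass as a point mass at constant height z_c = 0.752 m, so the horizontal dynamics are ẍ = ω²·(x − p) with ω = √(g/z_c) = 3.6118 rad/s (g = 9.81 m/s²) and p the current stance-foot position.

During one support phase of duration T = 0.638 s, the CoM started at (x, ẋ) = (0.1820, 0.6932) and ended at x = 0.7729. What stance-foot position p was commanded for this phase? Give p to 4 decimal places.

p = 0.2709

ωT = 3.6118·0.638 = 2.304328; cosh(ωT) = 5.058637, sinh(ωT) = 4.958811
x(T) = p + (x₀−p)·cosh(ωT) + (ẋ₀/ω)·sinh(ωT) ⇒ p·(1 − cosh) = x(T) − x₀·cosh − (ẋ₀/ω)·sinh
numerator   = 0.7729 − (0.1820)·5.058637 − (0.6932/3.6118)·4.958811 = -1.099499
denominator = 1 − 5.058637 = -4.058637
p = -1.099499 / -4.058637 = 0.2709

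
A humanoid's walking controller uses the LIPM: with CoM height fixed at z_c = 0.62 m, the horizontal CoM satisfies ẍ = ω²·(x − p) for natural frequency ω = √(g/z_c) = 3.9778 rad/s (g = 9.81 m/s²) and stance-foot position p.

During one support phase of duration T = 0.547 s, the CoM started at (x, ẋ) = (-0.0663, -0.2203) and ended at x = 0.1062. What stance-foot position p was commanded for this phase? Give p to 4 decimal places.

p = -0.1857

ωT = 3.9778·0.547 = 2.175857; cosh(ωT) = 4.461620, sinh(ωT) = 4.348109
x(T) = p + (x₀−p)·cosh(ωT) + (ẋ₀/ω)·sinh(ωT) ⇒ p·(1 − cosh) = x(T) − x₀·cosh − (ẋ₀/ω)·sinh
numerator   = 0.1062 − (-0.0663)·4.461620 − (-0.2203/3.9778)·4.348109 = 0.642814
denominator = 1 − 4.461620 = -3.461620
p = 0.642814 / -3.461620 = -0.1857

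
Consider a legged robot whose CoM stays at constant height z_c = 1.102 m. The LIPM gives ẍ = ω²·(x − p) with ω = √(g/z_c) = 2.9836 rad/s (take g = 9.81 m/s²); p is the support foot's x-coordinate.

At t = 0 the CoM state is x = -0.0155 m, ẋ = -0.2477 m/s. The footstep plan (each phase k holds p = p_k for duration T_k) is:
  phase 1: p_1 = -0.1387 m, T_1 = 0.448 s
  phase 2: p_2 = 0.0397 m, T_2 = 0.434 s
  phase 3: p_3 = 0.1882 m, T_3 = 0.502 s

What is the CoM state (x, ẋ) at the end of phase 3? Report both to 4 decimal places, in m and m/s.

phase 1: p=-0.1387, T=0.448, ωT=1.336653, cosh=2.034503, sinh=1.771779; start (x,ẋ)=(-0.015500, -0.247700) → end (x,ẋ)=(-0.035143, 0.147323)
phase 2: p=0.0397, T=0.434, ωT=1.294882, cosh=1.962248, sinh=1.688318; start (x,ẋ)=(-0.035143, 0.147323) → end (x,ẋ)=(-0.023796, -0.087920)
phase 3: p=0.1882, T=0.502, ωT=1.497767, cosh=2.347661, sinh=2.124032; start (x,ẋ)=(-0.023796, -0.087920) → end (x,ẋ)=(-0.372085, -1.549880)

x = -0.3721, ẋ = -1.5499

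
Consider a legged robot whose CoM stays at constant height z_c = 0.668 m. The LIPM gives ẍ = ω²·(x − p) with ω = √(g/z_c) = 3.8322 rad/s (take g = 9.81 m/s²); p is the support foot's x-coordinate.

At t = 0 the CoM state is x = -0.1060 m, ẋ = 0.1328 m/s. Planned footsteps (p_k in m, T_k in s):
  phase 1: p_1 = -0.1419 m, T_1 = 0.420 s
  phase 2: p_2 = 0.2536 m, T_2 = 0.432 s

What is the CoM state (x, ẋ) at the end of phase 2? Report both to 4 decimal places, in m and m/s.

x = 0.1041, ẋ = -0.2837

phase 1: p=-0.1419, T=0.420, ωT=1.609524, cosh=2.600207, sinh=2.400224; start (x,ẋ)=(-0.106000, 0.132800) → end (x,ẋ)=(0.034624, 0.675521)
phase 2: p=0.2536, T=0.432, ωT=1.655510, cosh=2.713373, sinh=2.522379; start (x,ẋ)=(0.034624, 0.675521) → end (x,ẋ)=(0.104069, -0.283738)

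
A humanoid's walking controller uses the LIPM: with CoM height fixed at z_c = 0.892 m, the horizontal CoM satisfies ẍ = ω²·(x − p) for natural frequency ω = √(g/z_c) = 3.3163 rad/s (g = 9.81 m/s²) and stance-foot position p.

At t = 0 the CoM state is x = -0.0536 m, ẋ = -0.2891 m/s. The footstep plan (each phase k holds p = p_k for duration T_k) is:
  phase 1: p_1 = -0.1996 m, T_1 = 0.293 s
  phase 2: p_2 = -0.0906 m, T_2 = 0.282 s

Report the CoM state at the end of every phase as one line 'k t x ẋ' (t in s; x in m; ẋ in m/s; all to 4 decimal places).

1 0.2930 -0.0778 0.1114
2 0.5750 -0.0355 0.2097

phase 1: p=-0.1996, T=0.293, ωT=0.971676, cosh=1.510409, sinh=1.131960; start (x,ẋ)=(-0.053600, -0.289100) → end (x,ẋ)=(-0.077760, 0.111413)
phase 2: p=-0.0906, T=0.282, ωT=0.935197, cosh=1.470111, sinh=1.077603; start (x,ẋ)=(-0.077760, 0.111413) → end (x,ẋ)=(-0.035520, 0.209677)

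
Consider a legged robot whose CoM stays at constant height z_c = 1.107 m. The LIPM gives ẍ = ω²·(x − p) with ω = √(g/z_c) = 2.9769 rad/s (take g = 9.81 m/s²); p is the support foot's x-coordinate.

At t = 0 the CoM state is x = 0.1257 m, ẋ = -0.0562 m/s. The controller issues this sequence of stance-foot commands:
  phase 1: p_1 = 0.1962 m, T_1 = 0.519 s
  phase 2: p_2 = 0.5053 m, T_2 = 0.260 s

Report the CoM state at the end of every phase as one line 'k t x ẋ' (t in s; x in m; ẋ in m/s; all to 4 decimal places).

phase 1: p=0.1962, T=0.519, ωT=1.545011, cosh=2.450667, sinh=2.237357; start (x,ẋ)=(0.125700, -0.056200) → end (x,ẋ)=(-0.018810, -0.607285)
phase 2: p=0.5053, T=0.260, ωT=0.773994, cosh=1.314789, sinh=0.853621; start (x,ẋ)=(-0.018810, -0.607285) → end (x,ẋ)=(-0.357932, -2.130291)

1 0.5190 -0.0188 -0.6073
2 0.7790 -0.3579 -2.1303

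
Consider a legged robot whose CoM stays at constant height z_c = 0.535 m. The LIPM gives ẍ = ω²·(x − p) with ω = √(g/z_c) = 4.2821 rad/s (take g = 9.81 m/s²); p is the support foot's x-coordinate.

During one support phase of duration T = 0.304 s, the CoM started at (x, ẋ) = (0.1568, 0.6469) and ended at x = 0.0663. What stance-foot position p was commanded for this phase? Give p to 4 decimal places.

ωT = 4.2821·0.304 = 1.301758; cosh(ωT) = 1.973904, sinh(ωT) = 1.701851
x(T) = p + (x₀−p)·cosh(ωT) + (ẋ₀/ω)·sinh(ωT) ⇒ p·(1 − cosh) = x(T) − x₀·cosh − (ẋ₀/ω)·sinh
numerator   = 0.0663 − (0.1568)·1.973904 − (0.6469/4.2821)·1.701851 = -0.500308
denominator = 1 − 1.973904 = -0.973904
p = -0.500308 / -0.973904 = 0.5137

p = 0.5137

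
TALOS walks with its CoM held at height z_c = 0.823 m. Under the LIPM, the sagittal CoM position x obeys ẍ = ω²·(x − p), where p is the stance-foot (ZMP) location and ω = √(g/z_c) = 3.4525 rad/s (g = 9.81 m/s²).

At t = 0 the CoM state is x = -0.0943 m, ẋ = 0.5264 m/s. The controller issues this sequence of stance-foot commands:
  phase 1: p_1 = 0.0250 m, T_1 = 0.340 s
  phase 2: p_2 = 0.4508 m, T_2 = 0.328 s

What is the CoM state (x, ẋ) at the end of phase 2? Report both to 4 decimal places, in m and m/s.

phase 1: p=0.0250, T=0.340, ωT=1.173850, cosh=1.771798, sinh=1.462623; start (x,ẋ)=(-0.094300, 0.526400) → end (x,ẋ)=(0.036630, 0.330244)
phase 2: p=0.4508, T=0.328, ωT=1.132420, cosh=1.712705, sinh=1.390452; start (x,ẋ)=(0.036630, 0.330244) → end (x,ẋ)=(-0.125550, -1.422629)

x = -0.1255, ẋ = -1.4226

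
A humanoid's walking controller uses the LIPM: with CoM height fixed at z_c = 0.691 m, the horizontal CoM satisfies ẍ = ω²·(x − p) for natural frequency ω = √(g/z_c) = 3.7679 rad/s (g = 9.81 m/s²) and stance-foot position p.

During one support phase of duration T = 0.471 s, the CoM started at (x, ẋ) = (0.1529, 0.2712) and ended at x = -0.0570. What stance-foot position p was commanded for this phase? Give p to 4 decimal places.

ωT = 3.7679·0.471 = 1.774681; cosh(ωT) = 3.033968, sinh(ωT) = 2.864431
x(T) = p + (x₀−p)·cosh(ωT) + (ẋ₀/ω)·sinh(ωT) ⇒ p·(1 − cosh) = x(T) − x₀·cosh − (ẋ₀/ω)·sinh
numerator   = -0.0570 − (0.1529)·3.033968 − (0.2712/3.7679)·2.864431 = -0.727065
denominator = 1 − 3.033968 = -2.033968
p = -0.727065 / -2.033968 = 0.3575

p = 0.3575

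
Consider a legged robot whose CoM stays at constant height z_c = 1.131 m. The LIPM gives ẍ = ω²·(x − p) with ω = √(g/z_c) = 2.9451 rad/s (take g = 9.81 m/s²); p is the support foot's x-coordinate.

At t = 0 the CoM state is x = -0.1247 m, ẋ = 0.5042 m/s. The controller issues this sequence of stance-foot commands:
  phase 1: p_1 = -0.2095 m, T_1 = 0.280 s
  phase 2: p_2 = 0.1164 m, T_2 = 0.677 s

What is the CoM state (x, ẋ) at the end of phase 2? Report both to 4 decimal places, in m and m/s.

phase 1: p=-0.2095, T=0.280, ωT=0.824628, cosh=1.359715, sinh=0.921317; start (x,ẋ)=(-0.124700, 0.504200) → end (x,ẋ)=(0.063533, 0.915662)
phase 2: p=0.1164, T=0.677, ωT=1.993833, cosh=3.739899, sinh=3.603727; start (x,ẋ)=(0.063533, 0.915662) → end (x,ẋ)=(1.039119, 2.863389)

x = 1.0391, ẋ = 2.8634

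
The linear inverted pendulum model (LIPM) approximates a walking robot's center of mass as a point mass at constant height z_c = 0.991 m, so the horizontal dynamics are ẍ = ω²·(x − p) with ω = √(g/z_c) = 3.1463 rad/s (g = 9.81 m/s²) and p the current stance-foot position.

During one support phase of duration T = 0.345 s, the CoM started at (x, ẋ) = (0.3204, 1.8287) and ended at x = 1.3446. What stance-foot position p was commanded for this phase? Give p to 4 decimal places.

p = -0.0830

ωT = 3.1463·0.345 = 1.085473; cosh(ωT) = 1.649292, sinh(ωT) = 1.311550
x(T) = p + (x₀−p)·cosh(ωT) + (ẋ₀/ω)·sinh(ωT) ⇒ p·(1 − cosh) = x(T) − x₀·cosh − (ẋ₀/ω)·sinh
numerator   = 1.3446 − (0.3204)·1.649292 − (1.8287/3.1463)·1.311550 = 0.053865
denominator = 1 − 1.649292 = -0.649292
p = 0.053865 / -0.649292 = -0.0830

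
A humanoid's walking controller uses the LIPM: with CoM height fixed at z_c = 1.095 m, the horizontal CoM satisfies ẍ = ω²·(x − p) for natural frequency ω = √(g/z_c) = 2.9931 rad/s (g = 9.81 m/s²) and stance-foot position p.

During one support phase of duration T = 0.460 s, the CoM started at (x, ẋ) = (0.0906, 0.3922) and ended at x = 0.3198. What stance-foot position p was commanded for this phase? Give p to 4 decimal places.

ωT = 2.9931·0.460 = 1.376826; cosh(ωT) = 2.107342, sinh(ωT) = 1.854963
x(T) = p + (x₀−p)·cosh(ωT) + (ẋ₀/ω)·sinh(ωT) ⇒ p·(1 − cosh) = x(T) − x₀·cosh − (ẋ₀/ω)·sinh
numerator   = 0.3198 − (0.0906)·2.107342 − (0.3922/2.9931)·1.854963 = -0.114190
denominator = 1 − 2.107342 = -1.107342
p = -0.114190 / -1.107342 = 0.1031

p = 0.1031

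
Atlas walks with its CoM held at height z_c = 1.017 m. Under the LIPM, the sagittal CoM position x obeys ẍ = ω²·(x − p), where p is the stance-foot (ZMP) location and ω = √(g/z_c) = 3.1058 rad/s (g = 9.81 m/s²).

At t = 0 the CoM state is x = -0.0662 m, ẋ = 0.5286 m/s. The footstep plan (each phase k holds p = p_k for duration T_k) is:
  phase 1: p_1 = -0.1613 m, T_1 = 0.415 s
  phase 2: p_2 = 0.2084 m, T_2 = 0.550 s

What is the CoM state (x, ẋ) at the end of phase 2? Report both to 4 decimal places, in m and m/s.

x = 1.8095, ẋ = 5.1922

phase 1: p=-0.1613, T=0.415, ωT=1.288907, cosh=1.952195, sinh=1.676623; start (x,ẋ)=(-0.066200, 0.528600) → end (x,ẋ)=(0.309711, 1.527140)
phase 2: p=0.2084, T=0.550, ωT=1.708190, cosh=2.850078, sinh=2.668885; start (x,ẋ)=(0.309711, 1.527140) → end (x,ẋ)=(1.809451, 5.192240)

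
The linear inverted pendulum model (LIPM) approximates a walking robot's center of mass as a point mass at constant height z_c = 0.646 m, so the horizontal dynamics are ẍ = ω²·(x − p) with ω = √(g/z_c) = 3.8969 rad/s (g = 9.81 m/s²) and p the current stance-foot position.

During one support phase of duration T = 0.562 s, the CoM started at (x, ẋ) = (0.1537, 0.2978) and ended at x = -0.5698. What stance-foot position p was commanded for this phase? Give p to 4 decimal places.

p = 0.4547

ωT = 3.8969·0.562 = 2.190058; cosh(ωT) = 4.523820, sinh(ωT) = 4.411910
x(T) = p + (x₀−p)·cosh(ωT) + (ẋ₀/ω)·sinh(ωT) ⇒ p·(1 − cosh) = x(T) − x₀·cosh − (ẋ₀/ω)·sinh
numerator   = -0.5698 − (0.1537)·4.523820 − (0.2978/3.8969)·4.411910 = -1.602268
denominator = 1 − 4.523820 = -3.523820
p = -1.602268 / -3.523820 = 0.4547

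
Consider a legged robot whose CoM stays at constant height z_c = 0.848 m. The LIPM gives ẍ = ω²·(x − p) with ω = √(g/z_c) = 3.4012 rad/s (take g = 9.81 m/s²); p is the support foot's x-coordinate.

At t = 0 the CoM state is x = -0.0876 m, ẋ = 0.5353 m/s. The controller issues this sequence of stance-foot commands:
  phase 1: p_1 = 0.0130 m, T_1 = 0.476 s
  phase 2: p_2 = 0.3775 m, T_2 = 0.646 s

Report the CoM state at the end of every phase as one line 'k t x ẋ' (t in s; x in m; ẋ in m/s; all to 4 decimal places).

1 0.4760 0.1308 0.5744
2 1.1220 0.0041 -1.1130

phase 1: p=0.0130, T=0.476, ωT=1.618971, cosh=2.622998, sinh=2.424896; start (x,ẋ)=(-0.087600, 0.535300) → end (x,ẋ)=(0.130770, 0.574387)
phase 2: p=0.3775, T=0.646, ωT=2.197175, cosh=4.555336, sinh=4.444220; start (x,ẋ)=(0.130770, 0.574387) → end (x,ẋ)=(0.004092, -1.112964)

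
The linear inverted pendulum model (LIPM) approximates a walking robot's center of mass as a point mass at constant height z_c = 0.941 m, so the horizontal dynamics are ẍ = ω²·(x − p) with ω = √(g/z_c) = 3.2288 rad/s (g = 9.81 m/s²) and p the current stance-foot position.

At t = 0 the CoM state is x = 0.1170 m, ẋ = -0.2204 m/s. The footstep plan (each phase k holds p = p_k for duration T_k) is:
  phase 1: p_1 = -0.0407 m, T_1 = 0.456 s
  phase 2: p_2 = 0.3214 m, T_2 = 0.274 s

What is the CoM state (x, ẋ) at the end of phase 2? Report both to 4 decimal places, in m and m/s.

phase 1: p=-0.0407, T=0.456, ωT=1.472333, cosh=2.294391, sinh=2.065002; start (x,ẋ)=(0.117000, -0.220400) → end (x,ẋ)=(0.180167, 0.545777)
phase 2: p=0.3214, T=0.274, ωT=0.884691, cosh=1.417539, sinh=1.004697; start (x,ẋ)=(0.180167, 0.545777) → end (x,ẋ)=(0.291025, 0.315506)

x = 0.2910, ẋ = 0.3155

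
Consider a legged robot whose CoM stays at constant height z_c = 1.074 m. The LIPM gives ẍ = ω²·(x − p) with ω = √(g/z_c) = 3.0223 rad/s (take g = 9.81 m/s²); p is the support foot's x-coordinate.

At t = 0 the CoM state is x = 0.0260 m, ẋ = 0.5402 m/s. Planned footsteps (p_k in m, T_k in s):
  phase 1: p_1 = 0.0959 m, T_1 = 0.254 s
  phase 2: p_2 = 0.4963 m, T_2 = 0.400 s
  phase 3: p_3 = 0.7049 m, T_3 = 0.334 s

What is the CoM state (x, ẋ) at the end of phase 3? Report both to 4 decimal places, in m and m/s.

phase 1: p=0.0959, T=0.254, ωT=0.767664, cosh=1.309412, sinh=0.845316; start (x,ẋ)=(0.026000, 0.540200) → end (x,ẋ)=(0.155462, 0.528764)
phase 2: p=0.4963, T=0.400, ωT=1.208920, cosh=1.824192, sinh=1.525673; start (x,ẋ)=(0.155462, 0.528764) → end (x,ẋ)=(0.141469, -0.607050)
phase 3: p=0.7049, T=0.334, ωT=1.009448, cosh=1.554253, sinh=1.189833; start (x,ẋ)=(0.141469, -0.607050) → end (x,ẋ)=(-0.409801, -2.969626)

x = -0.4098, ẋ = -2.9696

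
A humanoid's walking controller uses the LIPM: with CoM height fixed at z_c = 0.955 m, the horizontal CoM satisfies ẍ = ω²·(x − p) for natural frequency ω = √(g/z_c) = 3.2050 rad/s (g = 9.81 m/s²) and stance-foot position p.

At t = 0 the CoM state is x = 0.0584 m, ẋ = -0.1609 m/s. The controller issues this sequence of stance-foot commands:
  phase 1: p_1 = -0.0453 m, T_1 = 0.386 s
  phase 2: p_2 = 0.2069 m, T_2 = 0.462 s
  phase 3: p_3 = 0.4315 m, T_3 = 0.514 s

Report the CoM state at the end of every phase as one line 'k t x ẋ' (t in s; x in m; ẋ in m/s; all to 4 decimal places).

phase 1: p=-0.0453, T=0.386, ωT=1.237130, cosh=1.867963, sinh=1.577747; start (x,ẋ)=(0.058400, -0.160900) → end (x,ẋ)=(0.069200, 0.223822)
phase 2: p=0.2069, T=0.462, ωT=1.480710, cosh=2.311771, sinh=2.084295; start (x,ẋ)=(0.069200, 0.223822) → end (x,ẋ)=(0.034128, -0.402430)
phase 3: p=0.4315, T=0.514, ωT=1.647370, cosh=2.692930, sinh=2.500374; start (x,ẋ)=(0.034128, -0.402430) → end (x,ẋ)=(-0.952550, -4.268137)

1 0.3860 0.0692 0.2238
2 0.8480 0.0341 -0.4024
3 1.3620 -0.9526 -4.2681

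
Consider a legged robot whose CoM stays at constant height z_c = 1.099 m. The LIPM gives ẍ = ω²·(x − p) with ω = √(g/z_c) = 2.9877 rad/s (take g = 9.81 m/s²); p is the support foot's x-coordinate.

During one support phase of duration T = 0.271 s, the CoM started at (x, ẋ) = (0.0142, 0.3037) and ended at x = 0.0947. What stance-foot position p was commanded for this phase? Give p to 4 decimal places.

p = 0.0463

ωT = 2.9877·0.271 = 0.809667; cosh(ωT) = 1.346083, sinh(ωT) = 0.901076
x(T) = p + (x₀−p)·cosh(ωT) + (ẋ₀/ω)·sinh(ωT) ⇒ p·(1 − cosh) = x(T) − x₀·cosh − (ẋ₀/ω)·sinh
numerator   = 0.0947 − (0.0142)·1.346083 − (0.3037/2.9877)·0.901076 = -0.016009
denominator = 1 − 1.346083 = -0.346083
p = -0.016009 / -0.346083 = 0.0463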